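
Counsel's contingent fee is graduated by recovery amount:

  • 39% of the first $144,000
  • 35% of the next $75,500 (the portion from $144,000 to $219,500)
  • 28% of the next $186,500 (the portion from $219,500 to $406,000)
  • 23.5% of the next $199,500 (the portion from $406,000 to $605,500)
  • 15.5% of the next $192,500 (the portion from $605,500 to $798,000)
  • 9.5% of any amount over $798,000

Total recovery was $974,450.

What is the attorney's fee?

First $144,000 at 39% = $56,160.00
Next $75,500 at 35% = $26,425.00
Next $186,500 at 28% = $52,220.00
Next $199,500 at 23.5% = $46,882.50
Next $192,500 at 15.5% = $29,837.50
Remaining $176,450 at 9.5% = $16,762.75
Fee: $56,160.00 + $26,425.00 + $52,220.00 + $46,882.50 + $29,837.50 + $16,762.75 = $228,287.75

$228,287.75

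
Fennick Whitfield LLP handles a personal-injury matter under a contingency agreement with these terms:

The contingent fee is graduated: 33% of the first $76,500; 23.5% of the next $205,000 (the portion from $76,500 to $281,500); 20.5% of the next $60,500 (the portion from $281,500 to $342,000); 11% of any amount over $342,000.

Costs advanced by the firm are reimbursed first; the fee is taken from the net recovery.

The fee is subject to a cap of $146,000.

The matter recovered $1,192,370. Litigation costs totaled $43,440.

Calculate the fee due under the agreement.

$146,000.00

Fee base (net of costs): $1,192,370 − $43,440 = $1,148,930
First $76,500 at 33% = $25,245.00
Next $205,000 at 23.5% = $48,175.00
Next $60,500 at 20.5% = $12,402.50
Remaining $806,930 at 11% = $88,762.30
Fee: $25,245.00 + $48,175.00 + $12,402.50 + $88,762.30 = $174,584.80
$174,584.80 exceeds the $146,000 cap, so the fee is capped at $146,000.00.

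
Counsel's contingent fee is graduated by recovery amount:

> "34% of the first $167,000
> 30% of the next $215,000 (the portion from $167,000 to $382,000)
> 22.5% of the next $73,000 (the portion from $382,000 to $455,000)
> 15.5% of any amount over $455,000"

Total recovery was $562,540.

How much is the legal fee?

First $167,000 at 34% = $56,780.00
Next $215,000 at 30% = $64,500.00
Next $73,000 at 22.5% = $16,425.00
Remaining $107,540 at 15.5% = $16,668.70
Fee: $56,780.00 + $64,500.00 + $16,425.00 + $16,668.70 = $154,373.70

$154,373.70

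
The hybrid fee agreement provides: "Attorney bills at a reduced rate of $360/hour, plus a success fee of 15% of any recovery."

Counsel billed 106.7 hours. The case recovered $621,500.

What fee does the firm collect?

Hourly: 106.7 × $360 = $38,412.00
Success fee: 15% of $621,500 = $93,225.00
Total: $38,412.00 + $93,225.00 = $131,637.00

$131,637.00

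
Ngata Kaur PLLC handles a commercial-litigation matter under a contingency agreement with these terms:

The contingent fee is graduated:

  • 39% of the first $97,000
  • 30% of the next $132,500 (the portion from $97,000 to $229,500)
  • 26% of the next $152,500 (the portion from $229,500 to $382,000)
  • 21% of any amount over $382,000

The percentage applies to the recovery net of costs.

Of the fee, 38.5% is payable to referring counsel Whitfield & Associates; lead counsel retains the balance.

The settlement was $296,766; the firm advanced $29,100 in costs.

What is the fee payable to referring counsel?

Fee base (net of costs): $296,766 − $29,100 = $267,666
First $97,000 at 39% = $37,830.00
Next $132,500 at 30% = $39,750.00
Remaining $38,166 at 26% = $9,923.16
Fee: $37,830.00 + $39,750.00 + $9,923.16 = $87,503.16
Referral share: 38.5% of $87,503.16 = $33,688.72; lead counsel retains $87,503.16 − $33,688.72 = $53,814.44.

$33,688.72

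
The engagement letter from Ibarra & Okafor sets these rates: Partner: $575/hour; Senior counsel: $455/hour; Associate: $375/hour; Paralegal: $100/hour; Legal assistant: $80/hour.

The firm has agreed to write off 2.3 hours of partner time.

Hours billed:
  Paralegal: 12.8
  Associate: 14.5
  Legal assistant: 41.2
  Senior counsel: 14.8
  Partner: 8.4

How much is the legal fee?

Partner: 8.4 × $575 = $4,830.00
Senior counsel: 14.8 × $455 = $6,734.00
Associate: 14.5 × $375 = $5,437.50
Paralegal: 12.8 × $100 = $1,280.00
Legal assistant: 41.2 × $80 = $3,296.00
Subtotal: $21,577.50
Write-off: 2.3 × $575 = $1,322.50
Total: $21,577.50 − $1,322.50 = $20,255.00

$20,255.00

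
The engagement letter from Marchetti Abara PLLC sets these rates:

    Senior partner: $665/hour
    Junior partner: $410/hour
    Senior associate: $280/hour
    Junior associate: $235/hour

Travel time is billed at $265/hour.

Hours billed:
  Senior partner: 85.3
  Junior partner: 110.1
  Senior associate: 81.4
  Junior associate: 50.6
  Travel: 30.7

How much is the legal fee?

$144,684.00

Senior partner: 85.3 × $665 = $56,724.50
Junior partner: 110.1 × $410 = $45,141.00
Senior associate: 81.4 × $280 = $22,792.00
Junior associate: 50.6 × $235 = $11,891.00
Subtotal: $56,724.50 + $45,141.00 + $22,792.00 + $11,891.00 = $136,548.50
Travel: 30.7 × $265 = $8,135.50
Total: $136,548.50 + $8,135.50 = $144,684.00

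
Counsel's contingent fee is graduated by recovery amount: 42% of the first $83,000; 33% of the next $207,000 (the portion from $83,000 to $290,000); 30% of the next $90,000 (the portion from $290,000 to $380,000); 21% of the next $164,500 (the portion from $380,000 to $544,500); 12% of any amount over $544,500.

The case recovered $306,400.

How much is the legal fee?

First $83,000 at 42% = $34,860.00
Next $207,000 at 33% = $68,310.00
Remaining $16,400 at 30% = $4,920.00
Fee: $34,860.00 + $68,310.00 + $4,920.00 = $108,090.00

$108,090.00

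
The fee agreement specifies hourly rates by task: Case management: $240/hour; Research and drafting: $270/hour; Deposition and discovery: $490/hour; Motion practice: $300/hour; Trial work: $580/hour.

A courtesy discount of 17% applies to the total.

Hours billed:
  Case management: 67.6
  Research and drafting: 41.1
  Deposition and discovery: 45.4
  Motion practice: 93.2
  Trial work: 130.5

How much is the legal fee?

Case management: 67.6 × $240 = $16,224.00
Research and drafting: 41.1 × $270 = $11,097.00
Deposition and discovery: 45.4 × $490 = $22,246.00
Motion practice: 93.2 × $300 = $27,960.00
Trial work: 130.5 × $580 = $75,690.00
Subtotal: $153,217.00
Less 17% discount: −$26,046.89
Total: $153,217.00 − $26,046.89 = $127,170.11

$127,170.11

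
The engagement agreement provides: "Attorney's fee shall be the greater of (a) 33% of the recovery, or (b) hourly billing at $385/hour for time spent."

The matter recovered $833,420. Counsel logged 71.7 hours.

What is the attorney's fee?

$275,028.60

(a) 33% of $833,420 = $275,028.60
(b) 71.7 × $385 = $27,604.50
The greater is (a): $275,028.60.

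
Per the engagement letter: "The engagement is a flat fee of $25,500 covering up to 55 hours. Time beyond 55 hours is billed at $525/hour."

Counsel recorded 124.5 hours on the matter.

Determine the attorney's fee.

$61,987.50

Flat fee: $25,500.00
Excess hours: 124.5 − 55 = 69.5
Overrun: 69.5 × $525 = $36,487.50
Total: $25,500.00 + $36,487.50 = $61,987.50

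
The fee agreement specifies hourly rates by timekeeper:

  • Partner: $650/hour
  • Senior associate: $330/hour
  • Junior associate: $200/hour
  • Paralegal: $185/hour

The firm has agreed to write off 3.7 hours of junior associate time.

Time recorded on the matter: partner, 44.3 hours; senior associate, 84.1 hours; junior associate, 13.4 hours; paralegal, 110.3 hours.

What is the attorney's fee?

Partner: 44.3 × $650 = $28,795.00
Senior associate: 84.1 × $330 = $27,753.00
Junior associate: 13.4 × $200 = $2,680.00
Paralegal: 110.3 × $185 = $20,405.50
Subtotal: $79,633.50
Write-off: 3.7 × $200 = $740.00
Total: $79,633.50 − $740.00 = $78,893.50

$78,893.50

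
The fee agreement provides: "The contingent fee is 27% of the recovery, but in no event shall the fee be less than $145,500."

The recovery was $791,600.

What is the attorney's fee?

27% of $791,600 = $213,732.00
That exceeds the $145,500 minimum.

$213,732.00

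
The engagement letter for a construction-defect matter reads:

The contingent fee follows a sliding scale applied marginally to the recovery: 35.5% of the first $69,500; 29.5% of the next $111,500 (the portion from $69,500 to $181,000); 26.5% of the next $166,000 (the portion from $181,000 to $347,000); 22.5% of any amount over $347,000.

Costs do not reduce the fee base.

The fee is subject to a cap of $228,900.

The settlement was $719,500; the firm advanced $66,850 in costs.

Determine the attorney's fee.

Fee base is the gross recovery, $719,500; costs are reimbursed separately.
First $69,500 at 35.5% = $24,672.50
Next $111,500 at 29.5% = $32,892.50
Next $166,000 at 26.5% = $43,990.00
Remaining $372,500 at 22.5% = $83,812.50
Fee: $24,672.50 + $32,892.50 + $43,990.00 + $83,812.50 = $185,367.50
$185,367.50 is under the $228,900 cap.

$185,367.50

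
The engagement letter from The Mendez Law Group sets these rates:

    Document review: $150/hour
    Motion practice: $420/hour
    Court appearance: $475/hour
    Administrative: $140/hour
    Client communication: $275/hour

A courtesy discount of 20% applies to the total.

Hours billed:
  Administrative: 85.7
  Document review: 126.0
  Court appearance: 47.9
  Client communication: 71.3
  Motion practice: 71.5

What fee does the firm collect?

$82,630.40

Document review: 126.0 × $150 = $18,900.00
Motion practice: 71.5 × $420 = $30,030.00
Court appearance: 47.9 × $475 = $22,752.50
Administrative: 85.7 × $140 = $11,998.00
Client communication: 71.3 × $275 = $19,607.50
Subtotal: $103,288.00
Less 20% discount: −$20,657.60
Total: $103,288.00 − $20,657.60 = $82,630.40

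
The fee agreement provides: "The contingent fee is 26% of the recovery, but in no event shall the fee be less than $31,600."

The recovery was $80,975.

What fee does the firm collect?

26% of $80,975 = $21,053.50
That is below the $31,600 minimum, so the minimum applies.

$31,600.00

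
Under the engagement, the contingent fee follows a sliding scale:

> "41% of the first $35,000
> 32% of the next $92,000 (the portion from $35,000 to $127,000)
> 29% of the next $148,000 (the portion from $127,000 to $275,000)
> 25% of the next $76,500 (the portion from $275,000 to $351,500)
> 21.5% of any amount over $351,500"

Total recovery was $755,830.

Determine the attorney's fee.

First $35,000 at 41% = $14,350.00
Next $92,000 at 32% = $29,440.00
Next $148,000 at 29% = $42,920.00
Next $76,500 at 25% = $19,125.00
Remaining $404,330 at 21.5% = $86,930.95
Fee: $14,350.00 + $29,440.00 + $42,920.00 + $19,125.00 + $86,930.95 = $192,765.95

$192,765.95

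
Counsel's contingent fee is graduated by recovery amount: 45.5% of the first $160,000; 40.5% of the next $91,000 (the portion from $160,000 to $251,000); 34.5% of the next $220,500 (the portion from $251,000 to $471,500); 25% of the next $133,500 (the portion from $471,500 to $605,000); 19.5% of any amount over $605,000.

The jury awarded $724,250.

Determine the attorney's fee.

$242,356.25

First $160,000 at 45.5% = $72,800.00
Next $91,000 at 40.5% = $36,855.00
Next $220,500 at 34.5% = $76,072.50
Next $133,500 at 25% = $33,375.00
Remaining $119,250 at 19.5% = $23,253.75
Fee: $72,800.00 + $36,855.00 + $76,072.50 + $33,375.00 + $23,253.75 = $242,356.25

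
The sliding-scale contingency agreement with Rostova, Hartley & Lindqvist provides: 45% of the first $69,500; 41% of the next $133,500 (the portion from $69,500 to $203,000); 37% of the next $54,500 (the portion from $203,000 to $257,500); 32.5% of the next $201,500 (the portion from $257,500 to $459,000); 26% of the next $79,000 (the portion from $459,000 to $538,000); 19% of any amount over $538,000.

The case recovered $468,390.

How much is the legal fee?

$174,103.90

First $69,500 at 45% = $31,275.00
Next $133,500 at 41% = $54,735.00
Next $54,500 at 37% = $20,165.00
Next $201,500 at 32.5% = $65,487.50
Remaining $9,390 at 26% = $2,441.40
Fee: $31,275.00 + $54,735.00 + $20,165.00 + $65,487.50 + $2,441.40 = $174,103.90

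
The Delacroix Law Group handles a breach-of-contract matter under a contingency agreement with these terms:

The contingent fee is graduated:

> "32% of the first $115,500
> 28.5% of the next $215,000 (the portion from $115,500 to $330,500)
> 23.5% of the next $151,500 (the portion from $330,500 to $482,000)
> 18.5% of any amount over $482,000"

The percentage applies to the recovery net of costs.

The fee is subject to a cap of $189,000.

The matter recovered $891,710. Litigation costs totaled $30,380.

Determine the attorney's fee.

$189,000.00

Fee base (net of costs): $891,710 − $30,380 = $861,330
First $115,500 at 32% = $36,960.00
Next $215,000 at 28.5% = $61,275.00
Next $151,500 at 23.5% = $35,602.50
Remaining $379,330 at 18.5% = $70,176.05
Fee: $36,960.00 + $61,275.00 + $35,602.50 + $70,176.05 = $204,013.55
$204,013.55 exceeds the $189,000 cap, so the fee is capped at $189,000.00.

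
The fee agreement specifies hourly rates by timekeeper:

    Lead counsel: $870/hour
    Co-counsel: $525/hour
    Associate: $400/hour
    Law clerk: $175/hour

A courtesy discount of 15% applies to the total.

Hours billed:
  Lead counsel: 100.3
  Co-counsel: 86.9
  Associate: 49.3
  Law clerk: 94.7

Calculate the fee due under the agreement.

$143,799.60

Lead counsel: 100.3 × $870 = $87,261.00
Co-counsel: 86.9 × $525 = $45,622.50
Associate: 49.3 × $400 = $19,720.00
Law clerk: 94.7 × $175 = $16,572.50
Subtotal: $169,176.00
Less 15% discount: −$25,376.40
Total: $169,176.00 − $25,376.40 = $143,799.60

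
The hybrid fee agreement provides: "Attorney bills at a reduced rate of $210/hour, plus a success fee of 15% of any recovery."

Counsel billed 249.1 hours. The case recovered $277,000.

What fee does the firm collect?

$93,861.00

Hourly: 249.1 × $210 = $52,311.00
Success fee: 15% of $277,000 = $41,550.00
Total: $52,311.00 + $41,550.00 = $93,861.00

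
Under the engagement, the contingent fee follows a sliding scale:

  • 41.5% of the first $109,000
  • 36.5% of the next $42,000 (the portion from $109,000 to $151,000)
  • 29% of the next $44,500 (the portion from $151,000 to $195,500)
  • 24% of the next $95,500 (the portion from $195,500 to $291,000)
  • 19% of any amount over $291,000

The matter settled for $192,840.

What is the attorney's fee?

First $109,000 at 41.5% = $45,235.00
Next $42,000 at 36.5% = $15,330.00
Remaining $41,840 at 29% = $12,133.60
Fee: $45,235.00 + $15,330.00 + $12,133.60 = $72,698.60

$72,698.60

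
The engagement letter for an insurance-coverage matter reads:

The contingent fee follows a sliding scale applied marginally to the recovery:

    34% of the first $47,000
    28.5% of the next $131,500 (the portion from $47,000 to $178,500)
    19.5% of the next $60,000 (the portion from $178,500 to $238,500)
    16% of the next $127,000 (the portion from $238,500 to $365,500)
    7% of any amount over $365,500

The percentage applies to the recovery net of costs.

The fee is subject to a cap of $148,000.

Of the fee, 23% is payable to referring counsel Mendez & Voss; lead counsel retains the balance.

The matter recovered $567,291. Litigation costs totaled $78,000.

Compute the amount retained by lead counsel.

Fee base (net of costs): $567,291 − $78,000 = $489,291
First $47,000 at 34% = $15,980.00
Next $131,500 at 28.5% = $37,477.50
Next $60,000 at 19.5% = $11,700.00
Next $127,000 at 16% = $20,320.00
Remaining $123,791 at 7% = $8,665.37
Fee: $15,980.00 + $37,477.50 + $11,700.00 + $20,320.00 + $8,665.37 = $94,142.87
$94,142.87 is under the $148,000 cap.
Referral share: 23% of $94,142.87 = $21,652.86; lead counsel retains $94,142.87 − $21,652.86 = $72,490.01.

$72,490.01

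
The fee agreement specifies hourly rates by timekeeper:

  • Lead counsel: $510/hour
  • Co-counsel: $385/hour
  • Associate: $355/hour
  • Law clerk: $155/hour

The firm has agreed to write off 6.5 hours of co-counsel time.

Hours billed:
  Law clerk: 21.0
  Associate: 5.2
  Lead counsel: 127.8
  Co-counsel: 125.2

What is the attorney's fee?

$115,978.50

Lead counsel: 127.8 × $510 = $65,178.00
Co-counsel: 125.2 × $385 = $48,202.00
Associate: 5.2 × $355 = $1,846.00
Law clerk: 21.0 × $155 = $3,255.00
Subtotal: $118,481.00
Write-off: 6.5 × $385 = $2,502.50
Total: $118,481.00 − $2,502.50 = $115,978.50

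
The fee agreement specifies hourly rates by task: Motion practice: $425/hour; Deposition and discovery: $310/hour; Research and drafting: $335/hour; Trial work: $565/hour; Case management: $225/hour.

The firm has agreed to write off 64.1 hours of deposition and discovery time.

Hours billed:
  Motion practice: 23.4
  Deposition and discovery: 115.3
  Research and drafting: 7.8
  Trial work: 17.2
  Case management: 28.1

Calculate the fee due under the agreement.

$44,470.50

Motion practice: 23.4 × $425 = $9,945.00
Deposition and discovery: 115.3 × $310 = $35,743.00
Research and drafting: 7.8 × $335 = $2,613.00
Trial work: 17.2 × $565 = $9,718.00
Case management: 28.1 × $225 = $6,322.50
Subtotal: $64,341.50
Write-off: 64.1 × $310 = $19,871.00
Total: $64,341.50 − $19,871.00 = $44,470.50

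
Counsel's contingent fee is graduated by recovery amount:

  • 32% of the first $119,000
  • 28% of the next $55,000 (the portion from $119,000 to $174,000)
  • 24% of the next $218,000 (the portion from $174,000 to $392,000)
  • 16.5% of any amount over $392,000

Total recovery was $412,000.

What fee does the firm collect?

First $119,000 at 32% = $38,080.00
Next $55,000 at 28% = $15,400.00
Next $218,000 at 24% = $52,320.00
Remaining $20,000 at 16.5% = $3,300.00
Fee: $38,080.00 + $15,400.00 + $52,320.00 + $3,300.00 = $109,100.00

$109,100.00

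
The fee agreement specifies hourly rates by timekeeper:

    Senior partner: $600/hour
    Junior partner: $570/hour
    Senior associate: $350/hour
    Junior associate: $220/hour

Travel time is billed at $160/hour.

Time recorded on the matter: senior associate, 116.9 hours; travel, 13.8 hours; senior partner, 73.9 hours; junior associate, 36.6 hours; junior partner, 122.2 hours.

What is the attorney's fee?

$165,169.00

Senior partner: 73.9 × $600 = $44,340.00
Junior partner: 122.2 × $570 = $69,654.00
Senior associate: 116.9 × $350 = $40,915.00
Junior associate: 36.6 × $220 = $8,052.00
Subtotal: $44,340.00 + $69,654.00 + $40,915.00 + $8,052.00 = $162,961.00
Travel: 13.8 × $160 = $2,208.00
Total: $162,961.00 + $2,208.00 = $165,169.00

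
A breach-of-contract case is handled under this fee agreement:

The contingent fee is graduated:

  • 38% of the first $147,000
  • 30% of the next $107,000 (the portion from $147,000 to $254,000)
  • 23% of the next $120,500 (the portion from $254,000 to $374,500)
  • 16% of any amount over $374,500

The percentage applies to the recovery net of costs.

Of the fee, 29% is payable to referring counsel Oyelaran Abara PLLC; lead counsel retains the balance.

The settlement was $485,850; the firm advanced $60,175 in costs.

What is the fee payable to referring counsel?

$35,920.27

Fee base (net of costs): $485,850 − $60,175 = $425,675
First $147,000 at 38% = $55,860.00
Next $107,000 at 30% = $32,100.00
Next $120,500 at 23% = $27,715.00
Remaining $51,175 at 16% = $8,188.00
Fee: $55,860.00 + $32,100.00 + $27,715.00 + $8,188.00 = $123,863.00
Referral share: 29% of $123,863.00 = $35,920.27; lead counsel retains $123,863.00 − $35,920.27 = $87,942.73.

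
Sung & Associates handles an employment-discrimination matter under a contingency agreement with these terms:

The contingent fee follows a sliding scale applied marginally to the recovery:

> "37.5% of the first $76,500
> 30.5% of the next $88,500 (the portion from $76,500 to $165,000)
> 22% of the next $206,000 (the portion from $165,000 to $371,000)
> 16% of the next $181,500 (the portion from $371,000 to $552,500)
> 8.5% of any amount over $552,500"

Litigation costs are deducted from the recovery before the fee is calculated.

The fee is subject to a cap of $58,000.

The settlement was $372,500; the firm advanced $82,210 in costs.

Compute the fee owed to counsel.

$58,000.00

Fee base (net of costs): $372,500 − $82,210 = $290,290
First $76,500 at 37.5% = $28,687.50
Next $88,500 at 30.5% = $26,992.50
Remaining $125,290 at 22% = $27,563.80
Fee: $28,687.50 + $26,992.50 + $27,563.80 = $83,243.80
$83,243.80 exceeds the $58,000 cap, so the fee is capped at $58,000.00.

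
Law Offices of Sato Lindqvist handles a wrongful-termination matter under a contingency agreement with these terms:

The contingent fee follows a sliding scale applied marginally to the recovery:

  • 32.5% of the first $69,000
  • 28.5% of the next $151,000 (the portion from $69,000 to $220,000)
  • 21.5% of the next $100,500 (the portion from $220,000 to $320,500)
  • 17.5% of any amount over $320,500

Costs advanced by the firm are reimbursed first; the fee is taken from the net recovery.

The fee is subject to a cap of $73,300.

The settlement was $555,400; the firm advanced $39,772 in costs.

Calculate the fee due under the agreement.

Fee base (net of costs): $555,400 − $39,772 = $515,628
First $69,000 at 32.5% = $22,425.00
Next $151,000 at 28.5% = $43,035.00
Next $100,500 at 21.5% = $21,607.50
Remaining $195,128 at 17.5% = $34,147.40
Fee: $22,425.00 + $43,035.00 + $21,607.50 + $34,147.40 = $121,214.90
$121,214.90 exceeds the $73,300 cap, so the fee is capped at $73,300.00.

$73,300.00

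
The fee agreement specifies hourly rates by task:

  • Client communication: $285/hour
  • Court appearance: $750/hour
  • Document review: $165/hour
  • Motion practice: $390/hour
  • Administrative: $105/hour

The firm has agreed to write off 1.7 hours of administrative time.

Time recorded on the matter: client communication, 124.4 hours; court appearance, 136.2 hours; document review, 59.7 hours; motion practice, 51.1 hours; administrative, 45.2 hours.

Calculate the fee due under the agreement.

$171,951.00

Client communication: 124.4 × $285 = $35,454.00
Court appearance: 136.2 × $750 = $102,150.00
Document review: 59.7 × $165 = $9,850.50
Motion practice: 51.1 × $390 = $19,929.00
Administrative: 45.2 × $105 = $4,746.00
Subtotal: $172,129.50
Write-off: 1.7 × $105 = $178.50
Total: $172,129.50 − $178.50 = $171,951.00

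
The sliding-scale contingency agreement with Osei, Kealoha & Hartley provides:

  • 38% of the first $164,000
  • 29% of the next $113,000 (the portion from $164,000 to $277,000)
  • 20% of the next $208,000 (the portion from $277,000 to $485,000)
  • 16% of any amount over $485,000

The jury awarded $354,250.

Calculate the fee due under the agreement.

$110,540.00

First $164,000 at 38% = $62,320.00
Next $113,000 at 29% = $32,770.00
Remaining $77,250 at 20% = $15,450.00
Fee: $62,320.00 + $32,770.00 + $15,450.00 = $110,540.00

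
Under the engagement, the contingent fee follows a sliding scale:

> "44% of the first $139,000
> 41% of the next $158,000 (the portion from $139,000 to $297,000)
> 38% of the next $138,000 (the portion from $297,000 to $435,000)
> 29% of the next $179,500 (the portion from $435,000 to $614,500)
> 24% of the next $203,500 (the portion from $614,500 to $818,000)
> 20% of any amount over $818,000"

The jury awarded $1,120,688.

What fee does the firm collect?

First $139,000 at 44% = $61,160.00
Next $158,000 at 41% = $64,780.00
Next $138,000 at 38% = $52,440.00
Next $179,500 at 29% = $52,055.00
Next $203,500 at 24% = $48,840.00
Remaining $302,688 at 20% = $60,537.60
Fee: $61,160.00 + $64,780.00 + $52,440.00 + $52,055.00 + $48,840.00 + $60,537.60 = $339,812.60

$339,812.60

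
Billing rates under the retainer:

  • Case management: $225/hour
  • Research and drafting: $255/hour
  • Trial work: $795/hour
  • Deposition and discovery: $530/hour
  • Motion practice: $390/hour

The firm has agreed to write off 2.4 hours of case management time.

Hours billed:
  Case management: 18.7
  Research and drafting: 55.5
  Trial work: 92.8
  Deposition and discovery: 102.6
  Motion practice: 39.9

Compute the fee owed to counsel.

Case management: 18.7 × $225 = $4,207.50
Research and drafting: 55.5 × $255 = $14,152.50
Trial work: 92.8 × $795 = $73,776.00
Deposition and discovery: 102.6 × $530 = $54,378.00
Motion practice: 39.9 × $390 = $15,561.00
Subtotal: $162,075.00
Write-off: 2.4 × $225 = $540.00
Total: $162,075.00 − $540.00 = $161,535.00

$161,535.00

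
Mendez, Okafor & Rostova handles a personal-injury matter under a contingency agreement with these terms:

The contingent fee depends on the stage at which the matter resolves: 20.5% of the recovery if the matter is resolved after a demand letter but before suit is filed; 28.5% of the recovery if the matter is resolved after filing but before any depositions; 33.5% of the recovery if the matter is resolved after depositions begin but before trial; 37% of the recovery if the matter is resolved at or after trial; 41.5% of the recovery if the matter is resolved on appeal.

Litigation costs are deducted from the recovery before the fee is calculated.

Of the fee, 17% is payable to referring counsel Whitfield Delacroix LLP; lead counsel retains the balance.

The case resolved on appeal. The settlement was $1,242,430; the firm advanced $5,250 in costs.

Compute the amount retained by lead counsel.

$426,146.65

Fee base (net of costs): $1,242,430 − $5,250 = $1,237,180
The matter resolved on appeal, so the 41.5% rate applies.
$1,237,180 × 41.5% = $513,429.70
Referral share: 17% of $513,429.70 = $87,283.05; lead counsel retains $513,429.70 − $87,283.05 = $426,146.65.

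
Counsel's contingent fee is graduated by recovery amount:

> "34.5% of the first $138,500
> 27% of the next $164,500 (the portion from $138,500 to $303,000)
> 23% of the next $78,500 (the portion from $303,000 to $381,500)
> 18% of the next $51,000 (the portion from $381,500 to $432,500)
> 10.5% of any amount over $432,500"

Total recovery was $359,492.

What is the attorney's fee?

First $138,500 at 34.5% = $47,782.50
Next $164,500 at 27% = $44,415.00
Remaining $56,492 at 23% = $12,993.16
Fee: $47,782.50 + $44,415.00 + $12,993.16 = $105,190.66

$105,190.66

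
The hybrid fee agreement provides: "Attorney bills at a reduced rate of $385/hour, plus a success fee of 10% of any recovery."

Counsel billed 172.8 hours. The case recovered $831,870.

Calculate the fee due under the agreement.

Hourly: 172.8 × $385 = $66,528.00
Success fee: 10% of $831,870 = $83,187.00
Total: $66,528.00 + $83,187.00 = $149,715.00

$149,715.00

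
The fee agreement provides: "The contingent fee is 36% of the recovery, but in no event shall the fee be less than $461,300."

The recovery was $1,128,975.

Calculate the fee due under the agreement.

$461,300.00

36% of $1,128,975 = $406,431.00
That is below the $461,300 minimum, so the minimum applies.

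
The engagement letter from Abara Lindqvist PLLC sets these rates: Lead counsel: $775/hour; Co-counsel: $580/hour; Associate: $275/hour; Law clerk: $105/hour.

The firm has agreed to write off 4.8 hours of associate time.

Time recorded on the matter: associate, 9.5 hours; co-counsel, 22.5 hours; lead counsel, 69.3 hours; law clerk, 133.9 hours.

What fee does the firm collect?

$82,109.50

Lead counsel: 69.3 × $775 = $53,707.50
Co-counsel: 22.5 × $580 = $13,050.00
Associate: 9.5 × $275 = $2,612.50
Law clerk: 133.9 × $105 = $14,059.50
Subtotal: $83,429.50
Write-off: 4.8 × $275 = $1,320.00
Total: $83,429.50 − $1,320.00 = $82,109.50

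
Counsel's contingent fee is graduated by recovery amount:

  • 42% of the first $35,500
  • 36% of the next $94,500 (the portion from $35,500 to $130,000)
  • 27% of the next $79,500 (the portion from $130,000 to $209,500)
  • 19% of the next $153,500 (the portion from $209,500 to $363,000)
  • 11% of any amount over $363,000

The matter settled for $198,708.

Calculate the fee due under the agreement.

$67,481.16

First $35,500 at 42% = $14,910.00
Next $94,500 at 36% = $34,020.00
Remaining $68,708 at 27% = $18,551.16
Fee: $14,910.00 + $34,020.00 + $18,551.16 = $67,481.16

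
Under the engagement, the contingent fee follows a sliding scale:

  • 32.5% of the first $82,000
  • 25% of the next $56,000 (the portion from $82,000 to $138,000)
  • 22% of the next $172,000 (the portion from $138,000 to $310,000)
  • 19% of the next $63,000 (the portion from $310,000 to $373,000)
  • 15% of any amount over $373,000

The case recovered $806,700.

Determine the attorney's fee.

$155,515.00

First $82,000 at 32.5% = $26,650.00
Next $56,000 at 25% = $14,000.00
Next $172,000 at 22% = $37,840.00
Next $63,000 at 19% = $11,970.00
Remaining $433,700 at 15% = $65,055.00
Fee: $26,650.00 + $14,000.00 + $37,840.00 + $11,970.00 + $65,055.00 = $155,515.00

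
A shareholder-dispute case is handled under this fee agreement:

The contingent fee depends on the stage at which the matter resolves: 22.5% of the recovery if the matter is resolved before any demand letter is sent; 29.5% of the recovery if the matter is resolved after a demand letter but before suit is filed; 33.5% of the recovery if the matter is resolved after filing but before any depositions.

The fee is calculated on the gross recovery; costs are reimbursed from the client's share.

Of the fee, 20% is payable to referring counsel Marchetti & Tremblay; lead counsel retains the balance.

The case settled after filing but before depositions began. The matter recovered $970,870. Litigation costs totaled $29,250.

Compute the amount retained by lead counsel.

$260,193.16

Fee base is the gross recovery, $970,870; costs are reimbursed separately.
The matter settled after filing but before depositions began, so the 33.5% rate applies.
$970,870 × 33.5% = $325,241.45
Referral share: 20% of $325,241.45 = $65,048.29; lead counsel retains $325,241.45 − $65,048.29 = $260,193.16.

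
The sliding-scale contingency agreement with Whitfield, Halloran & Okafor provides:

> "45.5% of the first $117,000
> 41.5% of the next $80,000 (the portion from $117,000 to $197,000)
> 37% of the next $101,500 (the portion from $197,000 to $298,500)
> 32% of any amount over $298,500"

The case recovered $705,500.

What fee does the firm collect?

First $117,000 at 45.5% = $53,235.00
Next $80,000 at 41.5% = $33,200.00
Next $101,500 at 37% = $37,555.00
Remaining $407,000 at 32% = $130,240.00
Fee: $53,235.00 + $33,200.00 + $37,555.00 + $130,240.00 = $254,230.00

$254,230.00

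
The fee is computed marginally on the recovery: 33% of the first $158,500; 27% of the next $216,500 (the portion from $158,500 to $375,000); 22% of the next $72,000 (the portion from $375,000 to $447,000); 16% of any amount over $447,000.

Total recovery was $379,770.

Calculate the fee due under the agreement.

First $158,500 at 33% = $52,305.00
Next $216,500 at 27% = $58,455.00
Remaining $4,770 at 22% = $1,049.40
Fee: $52,305.00 + $58,455.00 + $1,049.40 = $111,809.40

$111,809.40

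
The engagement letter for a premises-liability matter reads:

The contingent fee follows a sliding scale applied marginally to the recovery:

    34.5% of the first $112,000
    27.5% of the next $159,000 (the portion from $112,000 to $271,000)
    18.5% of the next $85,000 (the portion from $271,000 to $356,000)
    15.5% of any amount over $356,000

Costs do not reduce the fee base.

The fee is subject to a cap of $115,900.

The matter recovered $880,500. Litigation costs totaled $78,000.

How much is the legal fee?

$115,900.00

Fee base is the gross recovery, $880,500; costs are reimbursed separately.
First $112,000 at 34.5% = $38,640.00
Next $159,000 at 27.5% = $43,725.00
Next $85,000 at 18.5% = $15,725.00
Remaining $524,500 at 15.5% = $81,297.50
Fee: $38,640.00 + $43,725.00 + $15,725.00 + $81,297.50 = $179,387.50
$179,387.50 exceeds the $115,900 cap, so the fee is capped at $115,900.00.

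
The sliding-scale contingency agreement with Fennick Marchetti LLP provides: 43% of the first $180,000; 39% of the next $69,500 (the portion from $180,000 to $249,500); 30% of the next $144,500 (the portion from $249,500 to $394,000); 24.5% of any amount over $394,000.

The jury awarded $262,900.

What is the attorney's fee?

First $180,000 at 43% = $77,400.00
Next $69,500 at 39% = $27,105.00
Remaining $13,400 at 30% = $4,020.00
Fee: $77,400.00 + $27,105.00 + $4,020.00 = $108,525.00

$108,525.00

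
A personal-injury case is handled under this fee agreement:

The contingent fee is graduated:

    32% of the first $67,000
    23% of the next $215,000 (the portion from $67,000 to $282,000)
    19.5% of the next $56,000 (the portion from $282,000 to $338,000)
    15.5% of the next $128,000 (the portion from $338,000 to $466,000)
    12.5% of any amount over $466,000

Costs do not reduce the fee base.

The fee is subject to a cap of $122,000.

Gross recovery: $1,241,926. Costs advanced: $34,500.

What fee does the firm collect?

$122,000.00

Fee base is the gross recovery, $1,241,926; costs are reimbursed separately.
First $67,000 at 32% = $21,440.00
Next $215,000 at 23% = $49,450.00
Next $56,000 at 19.5% = $10,920.00
Next $128,000 at 15.5% = $19,840.00
Remaining $775,926 at 12.5% = $96,990.75
Fee: $21,440.00 + $49,450.00 + $10,920.00 + $19,840.00 + $96,990.75 = $198,640.75
$198,640.75 exceeds the $122,000 cap, so the fee is capped at $122,000.00.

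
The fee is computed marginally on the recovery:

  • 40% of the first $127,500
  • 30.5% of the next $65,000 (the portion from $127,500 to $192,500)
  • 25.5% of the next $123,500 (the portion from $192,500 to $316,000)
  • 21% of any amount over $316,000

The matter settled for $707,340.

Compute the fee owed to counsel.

First $127,500 at 40% = $51,000.00
Next $65,000 at 30.5% = $19,825.00
Next $123,500 at 25.5% = $31,492.50
Remaining $391,340 at 21% = $82,181.40
Fee: $51,000.00 + $19,825.00 + $31,492.50 + $82,181.40 = $184,498.90

$184,498.90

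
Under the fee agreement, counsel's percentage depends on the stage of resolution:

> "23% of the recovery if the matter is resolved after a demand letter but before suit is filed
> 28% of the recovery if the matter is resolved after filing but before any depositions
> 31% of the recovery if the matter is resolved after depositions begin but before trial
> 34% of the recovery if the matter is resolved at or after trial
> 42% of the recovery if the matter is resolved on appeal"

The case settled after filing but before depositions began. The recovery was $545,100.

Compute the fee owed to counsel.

$152,628.00

The matter settled after filing but before depositions began, so the 28% rate applies.
$545,100 × 28% = $152,628.00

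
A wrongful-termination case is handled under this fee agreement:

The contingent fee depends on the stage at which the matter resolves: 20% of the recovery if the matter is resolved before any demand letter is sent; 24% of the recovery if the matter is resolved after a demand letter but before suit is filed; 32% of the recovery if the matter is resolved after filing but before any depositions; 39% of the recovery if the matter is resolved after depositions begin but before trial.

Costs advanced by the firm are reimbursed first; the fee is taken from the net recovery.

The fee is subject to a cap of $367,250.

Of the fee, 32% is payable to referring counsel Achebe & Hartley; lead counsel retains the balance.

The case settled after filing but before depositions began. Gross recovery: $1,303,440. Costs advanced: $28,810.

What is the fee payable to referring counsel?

Fee base (net of costs): $1,303,440 − $28,810 = $1,274,630
The matter settled after filing but before depositions began, so the 32% rate applies.
$1,274,630 × 32% = $407,881.60
$407,881.60 exceeds the $367,250 cap, so the fee is capped at $367,250.00.
Referral share: 32% of $367,250.00 = $117,520.00; lead counsel retains $367,250.00 − $117,520.00 = $249,730.00.

$117,520.00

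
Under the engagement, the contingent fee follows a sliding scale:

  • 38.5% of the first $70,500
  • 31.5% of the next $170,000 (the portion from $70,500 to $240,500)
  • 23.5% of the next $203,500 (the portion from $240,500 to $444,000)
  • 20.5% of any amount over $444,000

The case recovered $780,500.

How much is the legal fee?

$197,497.50

First $70,500 at 38.5% = $27,142.50
Next $170,000 at 31.5% = $53,550.00
Next $203,500 at 23.5% = $47,822.50
Remaining $336,500 at 20.5% = $68,982.50
Fee: $27,142.50 + $53,550.00 + $47,822.50 + $68,982.50 = $197,497.50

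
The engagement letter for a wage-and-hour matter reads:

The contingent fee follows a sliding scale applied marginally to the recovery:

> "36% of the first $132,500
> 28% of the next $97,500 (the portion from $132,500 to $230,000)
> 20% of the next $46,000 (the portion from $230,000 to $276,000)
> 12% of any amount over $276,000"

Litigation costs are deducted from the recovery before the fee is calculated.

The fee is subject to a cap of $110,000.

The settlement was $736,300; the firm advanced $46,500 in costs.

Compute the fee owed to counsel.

Fee base (net of costs): $736,300 − $46,500 = $689,800
First $132,500 at 36% = $47,700.00
Next $97,500 at 28% = $27,300.00
Next $46,000 at 20% = $9,200.00
Remaining $413,800 at 12% = $49,656.00
Fee: $47,700.00 + $27,300.00 + $9,200.00 + $49,656.00 = $133,856.00
$133,856.00 exceeds the $110,000 cap, so the fee is capped at $110,000.00.

$110,000.00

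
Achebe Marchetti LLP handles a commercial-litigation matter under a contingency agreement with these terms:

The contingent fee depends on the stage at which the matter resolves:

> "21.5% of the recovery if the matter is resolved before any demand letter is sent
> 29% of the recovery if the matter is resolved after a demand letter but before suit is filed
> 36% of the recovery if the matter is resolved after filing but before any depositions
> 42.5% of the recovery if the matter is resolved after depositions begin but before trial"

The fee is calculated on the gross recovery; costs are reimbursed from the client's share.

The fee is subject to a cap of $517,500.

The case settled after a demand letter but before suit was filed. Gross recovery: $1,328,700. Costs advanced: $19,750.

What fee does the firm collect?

Fee base is the gross recovery, $1,328,700; costs are reimbursed separately.
The matter settled after a demand letter but before suit was filed, so the 29% rate applies.
$1,328,700 × 29% = $385,323.00
$385,323.00 is under the $517,500 cap.

$385,323.00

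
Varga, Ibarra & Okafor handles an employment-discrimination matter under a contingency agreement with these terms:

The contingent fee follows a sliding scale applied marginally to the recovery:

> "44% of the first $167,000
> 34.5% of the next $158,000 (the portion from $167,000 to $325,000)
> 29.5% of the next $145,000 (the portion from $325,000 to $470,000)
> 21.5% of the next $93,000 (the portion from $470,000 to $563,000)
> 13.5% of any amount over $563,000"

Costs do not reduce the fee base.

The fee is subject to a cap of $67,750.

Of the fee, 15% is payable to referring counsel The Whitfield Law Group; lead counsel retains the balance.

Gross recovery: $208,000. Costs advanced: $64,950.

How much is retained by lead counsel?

Fee base is the gross recovery, $208,000; costs are reimbursed separately.
First $167,000 at 44% = $73,480.00
Remaining $41,000 at 34.5% = $14,145.00
Fee: $73,480.00 + $14,145.00 = $87,625.00
$87,625.00 exceeds the $67,750 cap, so the fee is capped at $67,750.00.
Referral share: 15% of $67,750.00 = $10,162.50; lead counsel retains $67,750.00 − $10,162.50 = $57,587.50.

$57,587.50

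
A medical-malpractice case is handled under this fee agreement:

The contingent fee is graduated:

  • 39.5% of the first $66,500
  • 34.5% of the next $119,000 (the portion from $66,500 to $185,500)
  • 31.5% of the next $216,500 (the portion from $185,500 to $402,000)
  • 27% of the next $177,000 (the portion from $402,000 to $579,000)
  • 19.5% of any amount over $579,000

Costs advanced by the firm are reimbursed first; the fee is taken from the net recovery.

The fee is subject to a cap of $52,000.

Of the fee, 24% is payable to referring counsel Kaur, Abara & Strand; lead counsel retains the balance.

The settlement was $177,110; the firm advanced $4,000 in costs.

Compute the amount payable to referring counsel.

$12,480.00

Fee base (net of costs): $177,110 − $4,000 = $173,110
First $66,500 at 39.5% = $26,267.50
Remaining $106,610 at 34.5% = $36,780.45
Fee: $26,267.50 + $36,780.45 = $63,047.95
$63,047.95 exceeds the $52,000 cap, so the fee is capped at $52,000.00.
Referral share: 24% of $52,000.00 = $12,480.00; lead counsel retains $52,000.00 − $12,480.00 = $39,520.00.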